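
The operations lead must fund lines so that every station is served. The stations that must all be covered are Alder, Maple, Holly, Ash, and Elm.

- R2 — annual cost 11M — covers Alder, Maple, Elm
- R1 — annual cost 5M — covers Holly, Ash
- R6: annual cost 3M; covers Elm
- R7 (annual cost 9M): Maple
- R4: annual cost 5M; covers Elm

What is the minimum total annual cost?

The greedy cost-per-new-station heuristic would pick R1, R6, and R2 for 19, but a cheaper cover exists.
Choose R2 and R1: together they cover Alder, Maple, Holly, Ash, Elm — every station.
Total annual cost: 11 + 5 = 16.
No cover costs less than 16.

16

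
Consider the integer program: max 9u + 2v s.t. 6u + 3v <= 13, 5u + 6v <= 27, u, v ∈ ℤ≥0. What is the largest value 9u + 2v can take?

(u,v)=(2,0) is feasible, giving 18.
(u,v)=(1,1) is feasible, giving 11.
(u,v)=(1,0) is feasible, giving 9.
Maximum is 18 at (u,v)=(2,0).

18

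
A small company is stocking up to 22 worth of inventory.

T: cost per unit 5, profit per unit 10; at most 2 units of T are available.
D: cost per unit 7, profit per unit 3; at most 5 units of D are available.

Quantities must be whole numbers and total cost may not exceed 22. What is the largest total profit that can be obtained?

23

T has the best ratio (10/5); taking only T gives at most 2×10 = 20 (stopped by the supply cap of 2).
Mixing does better — 2×T and 1×D: cost 17 ≤ 22, profit 2·10 + 1·3 = 23.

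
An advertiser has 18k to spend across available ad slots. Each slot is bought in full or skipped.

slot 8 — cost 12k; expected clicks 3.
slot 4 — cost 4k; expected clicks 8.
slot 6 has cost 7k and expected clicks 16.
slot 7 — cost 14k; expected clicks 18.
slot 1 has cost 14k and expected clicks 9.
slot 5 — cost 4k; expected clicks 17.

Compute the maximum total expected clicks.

Allowing fractional choices, the relaxed optimum would be about 44.9, but ad slots are indivisible.
slot 7 + slot 5: cost 14 + 4 = 18 ≤ 18, expected clicks 18 + 17 = 35.
slot 4 + slot 6 + slot 5: cost 4 + 7 + 4 = 15 ≤ 18, expected clicks 8 + 16 + 17 = 41.
slot 6 + slot 5: cost 7 + 4 = 11 ≤ 18, expected clicks 16 + 17 = 33.
Best is slot 4, slot 6, and slot 5 with total expected clicks 41.

41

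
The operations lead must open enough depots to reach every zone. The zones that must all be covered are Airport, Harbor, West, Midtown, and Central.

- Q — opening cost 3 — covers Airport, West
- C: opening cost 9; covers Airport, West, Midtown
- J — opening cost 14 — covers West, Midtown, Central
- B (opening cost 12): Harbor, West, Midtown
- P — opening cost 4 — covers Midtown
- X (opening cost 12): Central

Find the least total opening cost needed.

This is an integer covering problem.
The greedy cost-per-new-zone heuristic would pick Q, P, B, and X for 31, but a cheaper cover exists.
Choose Q, B, and X: together they cover Airport, Harbor, West, Midtown, Central — every zone.
Total opening cost: 3 + 12 + 12 = 27.
No cover costs less than 27.

27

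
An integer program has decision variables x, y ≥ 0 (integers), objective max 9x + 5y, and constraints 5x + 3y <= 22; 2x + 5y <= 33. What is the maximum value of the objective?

38

Relaxing integrality, the LP optimum is 39.60 at (x,y) = (4.4, 0), which is not an integer point.
(x,y)=(2,4): 5·2+3·4=22≤22, 2·2+5·4=24≤33, objective 38.
(x,y)=(4,0): 5·4+3·0=20≤22, 2·4+5·0=8≤33, objective 36.
(x,y)=(1,5): 5·1+3·5=20≤22, 2·1+5·5=27≤33, objective 34.
(x,y)=(2,3): 5·2+3·3=19≤22, 2·2+5·3=19≤33, objective 33.
The best lattice point is (2,4), giving 38.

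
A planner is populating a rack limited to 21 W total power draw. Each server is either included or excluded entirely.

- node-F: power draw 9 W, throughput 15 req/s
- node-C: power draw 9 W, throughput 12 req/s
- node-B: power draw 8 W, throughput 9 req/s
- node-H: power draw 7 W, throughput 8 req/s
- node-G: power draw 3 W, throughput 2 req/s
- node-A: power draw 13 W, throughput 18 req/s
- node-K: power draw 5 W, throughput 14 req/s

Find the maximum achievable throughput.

Allowing fractional choices, the relaxed optimum would be about 38.7, but servers are indivisible.
node-C + node-H + node-K: power draw 9 + 7 + 5 = 21 ≤ 21, throughput 12 + 8 + 14 = 34.
node-G + node-A + node-K: power draw 3 + 13 + 5 = 21 ≤ 21, throughput 2 + 18 + 14 = 34.
node-F + node-H + node-K: power draw 9 + 7 + 5 = 21 ≤ 21, throughput 15 + 8 + 14 = 37.
Best is node-F, node-H, and node-K with total throughput 37.

37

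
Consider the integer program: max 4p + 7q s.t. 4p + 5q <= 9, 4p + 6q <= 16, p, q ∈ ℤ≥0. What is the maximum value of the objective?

The continuous relaxation peaks at (0, 1.8) with value 12.60; rounding to a feasible lattice point costs some objective.
(p,q)=(1,1): 4·1+5·1=9≤9, 4·1+6·1=10≤16, objective 11.
(p,q)=(2,0): 4·2+5·0=8≤9, 4·2+6·0=8≤16, objective 8.
(p,q)=(0,1): 4·0+5·1=5≤9, 4·0+6·1=6≤16, objective 7.
The best lattice point is (1,1), giving 11.

11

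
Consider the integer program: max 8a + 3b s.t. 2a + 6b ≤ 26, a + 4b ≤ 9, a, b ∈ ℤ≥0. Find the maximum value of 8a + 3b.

72

(a,b)=(9,0) is feasible, giving 72.
(a,b)=(8,0) is feasible, giving 64.
Maximum is 72 at (a,b)=(9,0).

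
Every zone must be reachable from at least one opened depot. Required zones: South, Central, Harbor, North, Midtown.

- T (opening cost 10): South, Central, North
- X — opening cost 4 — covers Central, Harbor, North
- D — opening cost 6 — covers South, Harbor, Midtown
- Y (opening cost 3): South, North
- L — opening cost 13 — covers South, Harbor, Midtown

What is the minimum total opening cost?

This is a weighted set-cover instance.
Choose X and D: together they cover South, Central, Harbor, North, Midtown — every zone.
Total opening cost: 4 + 6 = 10.
No cover costs less than 10.

10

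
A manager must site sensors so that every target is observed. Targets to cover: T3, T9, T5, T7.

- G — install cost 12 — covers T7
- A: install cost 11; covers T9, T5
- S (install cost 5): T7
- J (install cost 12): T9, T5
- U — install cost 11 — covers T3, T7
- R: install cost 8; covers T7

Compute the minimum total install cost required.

22

The greedy cost-per-new-target heuristic would pick S, A, and U for 27, but a cheaper cover exists.
Choose A and U: together they cover T3, T9, T5, T7 — every target.
Total install cost: 11 + 11 = 22.
No cover costs less than 22.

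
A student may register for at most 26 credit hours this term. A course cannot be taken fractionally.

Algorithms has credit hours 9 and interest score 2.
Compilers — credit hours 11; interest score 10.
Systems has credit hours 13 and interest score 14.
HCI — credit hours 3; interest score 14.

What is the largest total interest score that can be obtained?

Take Algorithms, Systems, and HCI: credit hours 9 + 13 + 3 = 25 ≤ 26, interest score 2 + 14 + 14 = 30.
No other feasible combination does better.

30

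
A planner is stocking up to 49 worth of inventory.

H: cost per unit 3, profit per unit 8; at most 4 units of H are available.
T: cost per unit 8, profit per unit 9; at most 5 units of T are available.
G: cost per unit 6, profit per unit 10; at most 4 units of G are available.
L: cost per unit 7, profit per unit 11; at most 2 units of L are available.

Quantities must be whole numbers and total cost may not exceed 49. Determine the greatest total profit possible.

86

This is a bounded integer knapsack.
H has the best ratio (8/3); taking only H gives at most 4×8 = 32 (stopped by the supply cap of 4).
Mixing does better — 3×H, 4×G, and 2×L: cost 47 ≤ 49, profit 3·8 + 4·10 + 2·11 = 86.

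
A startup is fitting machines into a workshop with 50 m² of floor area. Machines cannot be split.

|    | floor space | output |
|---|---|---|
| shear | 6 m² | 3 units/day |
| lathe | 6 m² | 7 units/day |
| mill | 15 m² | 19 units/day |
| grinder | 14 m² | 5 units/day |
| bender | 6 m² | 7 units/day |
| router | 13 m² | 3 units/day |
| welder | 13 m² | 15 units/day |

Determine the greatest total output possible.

shear + lathe + mill + bender + welder: floor space 6 + 6 + 15 + 6 + 13 = 46 ≤ 50, output 3 + 7 + 19 + 7 + 15 = 51.
lathe + mill + bender + welder: floor space 6 + 15 + 6 + 13 = 40 ≤ 50, output 7 + 19 + 7 + 15 = 48.
Best is shear, lathe, mill, bender, and welder with total output 51.

51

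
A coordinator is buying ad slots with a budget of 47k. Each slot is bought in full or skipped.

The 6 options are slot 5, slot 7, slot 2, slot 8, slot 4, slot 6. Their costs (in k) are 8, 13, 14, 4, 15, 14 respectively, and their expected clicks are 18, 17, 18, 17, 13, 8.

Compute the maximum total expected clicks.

Allowing fractional choices, the relaxed optimum would be about 76.9, but ad slots are indivisible.
slot 5 + slot 7 + slot 2 + slot 8: cost 8 + 13 + 14 + 4 = 39 ≤ 47, expected clicks 18 + 17 + 18 + 17 = 70.
slot 5 + slot 2 + slot 8 + slot 4: cost 8 + 14 + 4 + 15 = 41 ≤ 47, expected clicks 18 + 18 + 17 + 13 = 66.
Best is slot 5, slot 7, slot 2, and slot 8 with total expected clicks 70.

70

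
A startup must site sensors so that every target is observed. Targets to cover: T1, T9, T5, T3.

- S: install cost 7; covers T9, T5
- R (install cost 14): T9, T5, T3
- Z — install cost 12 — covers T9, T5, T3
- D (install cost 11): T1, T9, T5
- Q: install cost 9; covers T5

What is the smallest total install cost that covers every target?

This is an integer covering problem.
Choose Z and D: together they cover T1, T9, T5, T3 — every target.
Total install cost: 12 + 11 = 23.

23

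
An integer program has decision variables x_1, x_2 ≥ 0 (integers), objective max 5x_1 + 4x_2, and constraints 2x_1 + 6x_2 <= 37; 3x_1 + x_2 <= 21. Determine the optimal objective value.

Relaxing integrality, the LP optimum is 45.06 at (x_1,x_2) = (5.56, 4.31), which is not an integer point.
(x_1,x_2)=(6,3): 2·6+6·3=30≤37, 3·6+1·3=21≤21, objective 42.
(x_1,x_2)=(5,4): 2·5+6·4=34≤37, 3·5+1·4=19≤21, objective 41.
(x_1,x_2)=(6,2): 2·6+6·2=24≤37, 3·6+1·2=20≤21, objective 38.
No feasible integer point exceeds 42.

42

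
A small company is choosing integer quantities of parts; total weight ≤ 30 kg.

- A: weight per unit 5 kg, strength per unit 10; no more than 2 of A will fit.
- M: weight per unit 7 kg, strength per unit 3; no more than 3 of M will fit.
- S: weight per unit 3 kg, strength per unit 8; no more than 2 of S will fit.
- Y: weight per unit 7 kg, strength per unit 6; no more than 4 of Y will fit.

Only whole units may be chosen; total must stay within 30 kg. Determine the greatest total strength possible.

48

This is a bounded integer knapsack.
Take 2×A, 2×S, and 2×Y: weight 30 ≤ 30, strength 2·10 + 2·8 + 2·6 = 48.
S has the best ratio (8/3) and is taken to its limit of 2; remaining capacity is filled optimally with the others.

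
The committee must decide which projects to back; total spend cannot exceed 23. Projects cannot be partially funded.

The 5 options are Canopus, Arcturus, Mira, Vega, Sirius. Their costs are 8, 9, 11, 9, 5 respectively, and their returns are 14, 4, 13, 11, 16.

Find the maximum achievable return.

Allowing fractional choices, the relaxed optimum would be about 42.2, but projects are indivisible.
Canopus + Arcturus + Sirius: cost 8 + 9 + 5 = 22 ≤ 23, return 14 + 4 + 16 = 34.
Canopus + Vega + Sirius: cost 8 + 9 + 5 = 22 ≤ 23, return 14 + 11 + 16 = 41.
Arcturus + Vega + Sirius: cost 9 + 9 + 5 = 23 ≤ 23, return 4 + 11 + 16 = 31.
Best is Canopus, Vega, and Sirius with total return 41.

41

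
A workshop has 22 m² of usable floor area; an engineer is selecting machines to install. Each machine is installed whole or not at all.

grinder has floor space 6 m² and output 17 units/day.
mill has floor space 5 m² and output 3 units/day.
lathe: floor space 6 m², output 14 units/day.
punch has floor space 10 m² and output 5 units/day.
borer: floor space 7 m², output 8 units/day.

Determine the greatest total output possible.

Allowing fractional choices, the relaxed optimum would be about 40.8, but machines are indivisible.
grinder + mill + lathe: floor space 6 + 5 + 6 = 17 ≤ 22, output 17 + 3 + 14 = 34.
grinder + lathe + punch: floor space 6 + 6 + 10 = 22 ≤ 22, output 17 + 14 + 5 = 36.
grinder + lathe + borer: floor space 6 + 6 + 7 = 19 ≤ 22, output 17 + 14 + 8 = 39.
Best is grinder, lathe, and borer with total output 39.

39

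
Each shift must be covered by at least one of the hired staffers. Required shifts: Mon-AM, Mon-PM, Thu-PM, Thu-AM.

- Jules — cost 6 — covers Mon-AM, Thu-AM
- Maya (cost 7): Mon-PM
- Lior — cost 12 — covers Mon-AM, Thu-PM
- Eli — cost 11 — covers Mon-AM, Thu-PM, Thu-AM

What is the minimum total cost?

18

The greedy cost-per-new-shift heuristic would pick Jules, Maya, and Eli for 24, but a cheaper cover exists.
Choose Maya and Eli: together they cover Mon-AM, Mon-PM, Thu-PM, Thu-AM — every shift.
Total cost: 7 + 11 = 18.
No cover costs less than 18.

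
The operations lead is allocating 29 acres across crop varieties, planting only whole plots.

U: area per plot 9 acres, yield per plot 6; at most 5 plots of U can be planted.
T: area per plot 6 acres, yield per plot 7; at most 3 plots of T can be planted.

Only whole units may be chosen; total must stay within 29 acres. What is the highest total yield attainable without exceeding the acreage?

27

1×U and 3×T: area 27 ≤ 29, yield 1·6 + 3·7 = 27.
3×T: area 18 ≤ 29, yield 3·7 = 21.
Best is 27.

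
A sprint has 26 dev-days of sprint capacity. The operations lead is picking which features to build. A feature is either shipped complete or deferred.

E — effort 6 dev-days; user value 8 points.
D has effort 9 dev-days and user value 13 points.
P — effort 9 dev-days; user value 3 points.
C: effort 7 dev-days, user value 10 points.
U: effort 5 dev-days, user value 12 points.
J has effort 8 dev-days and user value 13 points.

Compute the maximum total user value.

D + U + J: effort 9 + 5 + 8 = 22 ≤ 26, user value 13 + 12 + 13 = 38.
D + C + J: effort 9 + 7 + 8 = 24 ≤ 26, user value 13 + 10 + 13 = 36.
E + C + U + J: effort 6 + 7 + 5 + 8 = 26 ≤ 26, user value 8 + 10 + 12 + 13 = 43.
Best is E, C, U, and J with total user value 43.

43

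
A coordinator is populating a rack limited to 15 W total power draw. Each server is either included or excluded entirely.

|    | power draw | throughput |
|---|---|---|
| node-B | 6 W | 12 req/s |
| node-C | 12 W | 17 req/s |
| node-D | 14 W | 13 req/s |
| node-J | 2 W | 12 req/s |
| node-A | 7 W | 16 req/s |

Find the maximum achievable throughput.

40

This is a 0-1 knapsack instance.
node-J + node-A: power draw 2 + 7 = 9 ≤ 15, throughput 12 + 16 = 28.
node-B + node-J + node-A: power draw 6 + 2 + 7 = 15 ≤ 15, throughput 12 + 12 + 16 = 40.
node-C + node-J: power draw 12 + 2 = 14 ≤ 15, throughput 17 + 12 = 29.
Best is node-B, node-J, and node-A with total throughput 40.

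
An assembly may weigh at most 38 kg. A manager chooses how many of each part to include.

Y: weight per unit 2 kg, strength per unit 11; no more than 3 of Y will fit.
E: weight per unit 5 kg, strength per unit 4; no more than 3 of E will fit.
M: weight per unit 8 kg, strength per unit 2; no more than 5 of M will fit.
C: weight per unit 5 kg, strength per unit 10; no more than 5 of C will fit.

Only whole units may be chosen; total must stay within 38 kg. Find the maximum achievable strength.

87

Y has the best ratio (11/2); taking only Y gives at most 3×11 = 33 (stopped by the supply cap of 3).
Mixing does better — 3×Y, 1×E, and 5×C: weight 36 ≤ 38, strength 3·11 + 1·4 + 5·10 = 87.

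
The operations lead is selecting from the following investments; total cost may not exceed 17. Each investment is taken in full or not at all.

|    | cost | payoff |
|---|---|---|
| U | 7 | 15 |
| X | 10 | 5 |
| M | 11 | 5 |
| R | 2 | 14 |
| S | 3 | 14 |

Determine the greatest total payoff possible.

43

U + R + S: cost 7 + 2 + 3 = 12 ≤ 17, payoff 15 + 14 + 14 = 43.
M + R + S: cost 11 + 2 + 3 = 16 ≤ 17, payoff 5 + 14 + 14 = 33.
X + R + S: cost 10 + 2 + 3 = 15 ≤ 17, payoff 5 + 14 + 14 = 33.
Best is U, R, and S with total payoff 43.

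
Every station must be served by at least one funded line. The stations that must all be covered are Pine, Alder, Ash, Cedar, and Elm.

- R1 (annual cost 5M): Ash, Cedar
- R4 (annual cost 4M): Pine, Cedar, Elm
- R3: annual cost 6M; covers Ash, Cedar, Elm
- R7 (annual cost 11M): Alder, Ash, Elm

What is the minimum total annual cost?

This is a weighted set-cover instance.
The greedy cost-per-new-station heuristic would pick R4, R1, and R7 for 20, but a cheaper cover exists.
Choose R4 and R7: together they cover Pine, Alder, Ash, Cedar, Elm — every station.
Total annual cost: 4 + 11 = 15.
No cover costs less than 15.

15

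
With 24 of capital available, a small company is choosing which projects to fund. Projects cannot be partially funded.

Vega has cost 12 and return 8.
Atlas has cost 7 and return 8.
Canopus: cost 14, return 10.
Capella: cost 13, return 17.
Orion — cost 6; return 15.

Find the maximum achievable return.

Take Capella and Orion: cost 13 + 6 = 19 ≤ 24, return 17 + 15 = 32.
No other feasible combination does better.

32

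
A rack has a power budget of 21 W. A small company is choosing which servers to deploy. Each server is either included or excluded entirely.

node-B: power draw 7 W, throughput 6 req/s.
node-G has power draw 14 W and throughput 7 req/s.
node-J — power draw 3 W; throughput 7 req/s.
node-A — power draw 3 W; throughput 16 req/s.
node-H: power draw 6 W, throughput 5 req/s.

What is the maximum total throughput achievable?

This is an integer program with binary decision variables.
Take node-B, node-J, node-A, and node-H: power draw 7 + 3 + 3 + 6 = 19 ≤ 21, throughput 6 + 7 + 16 + 5 = 34.
No other feasible combination does better.

34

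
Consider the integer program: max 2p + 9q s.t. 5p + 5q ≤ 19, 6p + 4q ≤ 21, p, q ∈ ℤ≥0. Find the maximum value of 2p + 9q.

Relaxing integrality, the LP optimum is 34.20 at (p,q) = (0, 3.8), which is not an integer point.
(p,q)=(0,3): 5·0+5·3=15≤19, 6·0+4·3=12≤21, objective 27.
(p,q)=(1,2): 5·1+5·2=15≤19, 6·1+4·2=14≤21, objective 20.
Maximum is 27 at (p,q)=(0,3).

27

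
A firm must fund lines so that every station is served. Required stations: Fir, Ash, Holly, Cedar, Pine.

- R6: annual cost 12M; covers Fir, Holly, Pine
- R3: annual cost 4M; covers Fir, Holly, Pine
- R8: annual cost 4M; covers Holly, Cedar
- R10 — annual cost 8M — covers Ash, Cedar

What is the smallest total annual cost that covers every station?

12

Choose R3 and R10: together they cover Fir, Ash, Holly, Cedar, Pine — every station.
Total annual cost: 4 + 8 = 12.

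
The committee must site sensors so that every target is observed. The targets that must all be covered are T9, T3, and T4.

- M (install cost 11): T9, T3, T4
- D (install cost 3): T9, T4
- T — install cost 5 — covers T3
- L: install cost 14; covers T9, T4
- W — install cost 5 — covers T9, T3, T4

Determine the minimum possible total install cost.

5

W alone covers T9, T3, T4 — every target.
Total install cost: 5.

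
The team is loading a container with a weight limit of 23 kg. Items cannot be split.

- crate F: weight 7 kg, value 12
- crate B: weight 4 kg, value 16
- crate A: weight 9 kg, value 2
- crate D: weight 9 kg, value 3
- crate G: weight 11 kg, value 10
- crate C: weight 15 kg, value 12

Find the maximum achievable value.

38

This is an integer program with binary decision variables.
crate F + crate B + crate G: weight 7 + 4 + 11 = 22 ≤ 23, value 12 + 16 + 10 = 38.
crate F + crate B + crate D: weight 7 + 4 + 9 = 20 ≤ 23, value 12 + 16 + 3 = 31.
Best is crate F, crate B, and crate G with total value 38.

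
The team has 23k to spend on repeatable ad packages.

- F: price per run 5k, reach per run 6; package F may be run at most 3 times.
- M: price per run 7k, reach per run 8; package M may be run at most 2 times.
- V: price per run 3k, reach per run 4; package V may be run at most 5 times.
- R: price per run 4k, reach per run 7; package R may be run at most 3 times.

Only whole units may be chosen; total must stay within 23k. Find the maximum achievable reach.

R has the best ratio (7/4); taking only R gives at most 3×7 = 21 (stopped by the supply cap of 3).
Mixing does better — 1×F, 2×V, and 3×R: price 23 ≤ 23, reach 1·6 + 2·4 + 3·7 = 35.

35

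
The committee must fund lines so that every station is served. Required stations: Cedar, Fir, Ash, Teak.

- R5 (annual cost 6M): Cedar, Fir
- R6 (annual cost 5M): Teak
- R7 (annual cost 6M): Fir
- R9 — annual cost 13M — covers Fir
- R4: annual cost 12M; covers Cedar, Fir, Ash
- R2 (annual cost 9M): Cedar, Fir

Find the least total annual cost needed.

17

This is a weighted set-cover instance.
The greedy cost-per-new-station heuristic would pick R5, R6, and R4 for 23, but a cheaper cover exists.
Choose R6 and R4: together they cover Cedar, Fir, Ash, Teak — every station.
Total annual cost: 5 + 12 = 17.
No cover costs less than 17.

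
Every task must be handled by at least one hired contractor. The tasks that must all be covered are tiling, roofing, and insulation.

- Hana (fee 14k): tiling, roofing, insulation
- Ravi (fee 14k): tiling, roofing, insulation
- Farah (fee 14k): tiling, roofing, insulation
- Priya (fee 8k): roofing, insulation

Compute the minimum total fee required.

Hana alone covers tiling, roofing, insulation — every task.
Total fee: 14.

14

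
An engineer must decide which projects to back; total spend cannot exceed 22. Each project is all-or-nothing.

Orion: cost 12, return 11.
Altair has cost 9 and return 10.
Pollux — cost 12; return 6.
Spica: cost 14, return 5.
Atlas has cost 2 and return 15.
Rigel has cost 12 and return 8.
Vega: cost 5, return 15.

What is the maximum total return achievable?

Orion + Atlas + Vega: cost 12 + 2 + 5 = 19 ≤ 22, return 11 + 15 + 15 = 41.
Altair + Atlas + Vega: cost 9 + 2 + 5 = 16 ≤ 22, return 10 + 15 + 15 = 40.
Best is Orion, Atlas, and Vega with total return 41.

41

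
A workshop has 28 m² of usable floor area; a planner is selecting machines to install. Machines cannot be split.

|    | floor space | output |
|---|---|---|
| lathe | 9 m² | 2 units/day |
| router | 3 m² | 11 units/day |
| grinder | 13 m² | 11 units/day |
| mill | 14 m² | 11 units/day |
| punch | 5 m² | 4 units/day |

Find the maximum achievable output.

Allowing fractional choices, the relaxed optimum would be about 31.5, but machines are indivisible.
router + grinder + punch: floor space 3 + 13 + 5 = 21 ≤ 28, output 11 + 11 + 4 = 26.
router + mill + punch: floor space 3 + 14 + 5 = 22 ≤ 28, output 11 + 11 + 4 = 26.
The maximum output is 26; one optimal choice is router, grinder, and punch.

26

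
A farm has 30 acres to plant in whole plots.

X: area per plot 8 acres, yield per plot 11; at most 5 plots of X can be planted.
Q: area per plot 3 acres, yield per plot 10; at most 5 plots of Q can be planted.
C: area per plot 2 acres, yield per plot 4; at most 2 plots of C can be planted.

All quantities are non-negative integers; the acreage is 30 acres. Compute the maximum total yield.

1×X, 5×Q, and 2×C: area 27 ≤ 30, yield 1·11 + 5·10 + 2·4 = 69.
2×X, 4×Q, and 1×C: area 30 ≤ 30, yield 2·11 + 4·10 + 1·4 = 66.
Best is 69.

69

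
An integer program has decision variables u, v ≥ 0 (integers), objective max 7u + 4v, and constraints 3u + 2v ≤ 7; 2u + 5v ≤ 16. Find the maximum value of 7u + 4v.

Relaxing integrality, the LP optimum is 16.33 at (u,v) = (2.33, 0), which is not an integer point.
(u,v)=(1,2): 3·1+2·2=7≤7, 2·1+5·2=12≤16, objective 15.
(u,v)=(2,0): 3·2+2·0=6≤7, 2·2+5·0=4≤16, objective 14.
No feasible integer point exceeds 15.

15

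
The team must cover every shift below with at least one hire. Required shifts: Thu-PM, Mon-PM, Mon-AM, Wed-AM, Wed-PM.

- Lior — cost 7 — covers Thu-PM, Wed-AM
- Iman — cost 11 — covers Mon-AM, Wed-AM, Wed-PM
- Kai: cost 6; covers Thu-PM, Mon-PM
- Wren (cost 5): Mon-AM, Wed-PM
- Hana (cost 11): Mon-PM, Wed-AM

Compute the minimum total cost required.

17

This is a weighted set-cover instance.
The greedy cost-per-new-shift heuristic would pick Wren, Kai, and Lior for 18, but a cheaper cover exists.
Choose Iman and Kai: together they cover Thu-PM, Mon-PM, Mon-AM, Wed-AM, Wed-PM — every shift.
Total cost: 11 + 6 = 17.
No cover costs less than 17.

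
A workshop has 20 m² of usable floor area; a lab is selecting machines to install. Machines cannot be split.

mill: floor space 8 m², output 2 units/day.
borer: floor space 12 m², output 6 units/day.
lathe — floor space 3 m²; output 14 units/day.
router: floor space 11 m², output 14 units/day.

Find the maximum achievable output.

Take lathe and router: floor space 3 + 11 = 14 ≤ 20, output 14 + 14 = 28.
No other feasible combination does better.

28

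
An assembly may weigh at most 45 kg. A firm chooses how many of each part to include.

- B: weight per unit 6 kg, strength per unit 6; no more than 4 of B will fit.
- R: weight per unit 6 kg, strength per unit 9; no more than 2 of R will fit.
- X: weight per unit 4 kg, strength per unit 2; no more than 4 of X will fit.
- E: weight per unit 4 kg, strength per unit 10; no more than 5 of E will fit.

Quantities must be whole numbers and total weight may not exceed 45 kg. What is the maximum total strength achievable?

80

2×B, 2×R, and 5×E: weight 44 ≤ 45, strength 2·6 + 2·9 + 5·10 = 80.
3×B, 1×R, and 5×E: weight 44 ≤ 45, strength 3·6 + 1·9 + 5·10 = 77.
Best is 80.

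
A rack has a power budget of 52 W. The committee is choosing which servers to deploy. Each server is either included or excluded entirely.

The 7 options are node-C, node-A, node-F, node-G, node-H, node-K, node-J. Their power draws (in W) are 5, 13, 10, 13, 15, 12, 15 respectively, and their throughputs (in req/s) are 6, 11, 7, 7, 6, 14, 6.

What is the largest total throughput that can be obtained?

39

Treat it as a binary knapsack problem.
Take node-A, node-F, node-G, and node-K: power draw 13 + 10 + 13 + 12 = 48 ≤ 52, throughput 11 + 7 + 7 + 14 = 39.
No other feasible combination does better.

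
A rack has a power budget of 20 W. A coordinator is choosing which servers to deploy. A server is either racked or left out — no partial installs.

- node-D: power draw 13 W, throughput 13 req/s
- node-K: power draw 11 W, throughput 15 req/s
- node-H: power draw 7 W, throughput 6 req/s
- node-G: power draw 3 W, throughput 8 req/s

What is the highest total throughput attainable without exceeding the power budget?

This is an integer program with binary decision variables.
Allowing fractional choices, the relaxed optimum would be about 29.0, but servers are indivisible.
node-K + node-H: power draw 11 + 7 = 18 ≤ 20, throughput 15 + 6 = 21.
node-D + node-G: power draw 13 + 3 = 16 ≤ 20, throughput 13 + 8 = 21.
node-K + node-G: power draw 11 + 3 = 14 ≤ 20, throughput 15 + 8 = 23.
Best is node-K and node-G with total throughput 23.

23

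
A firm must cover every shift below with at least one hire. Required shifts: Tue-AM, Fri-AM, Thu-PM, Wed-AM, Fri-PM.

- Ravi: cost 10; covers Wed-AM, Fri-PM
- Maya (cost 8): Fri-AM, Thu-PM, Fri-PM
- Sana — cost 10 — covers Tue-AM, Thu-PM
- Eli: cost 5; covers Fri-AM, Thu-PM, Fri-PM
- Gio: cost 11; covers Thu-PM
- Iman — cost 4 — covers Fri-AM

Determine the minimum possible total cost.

Choose Ravi, Sana, and Iman: together they cover Tue-AM, Fri-AM, Thu-PM, Wed-AM, Fri-PM — every shift.
Total cost: 10 + 10 + 4 = 24.

24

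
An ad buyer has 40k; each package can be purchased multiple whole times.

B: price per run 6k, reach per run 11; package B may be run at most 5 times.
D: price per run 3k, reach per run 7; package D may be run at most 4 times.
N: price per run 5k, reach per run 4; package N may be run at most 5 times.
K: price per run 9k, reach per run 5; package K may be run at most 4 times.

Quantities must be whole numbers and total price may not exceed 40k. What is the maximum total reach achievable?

76

This is a bounded integer knapsack.
4×B and 4×D: price 36 ≤ 40, reach 4·11 + 4·7 = 72.
5×B and 3×D: price 39 ≤ 40, reach 5·11 + 3·7 = 76.
Best is 76.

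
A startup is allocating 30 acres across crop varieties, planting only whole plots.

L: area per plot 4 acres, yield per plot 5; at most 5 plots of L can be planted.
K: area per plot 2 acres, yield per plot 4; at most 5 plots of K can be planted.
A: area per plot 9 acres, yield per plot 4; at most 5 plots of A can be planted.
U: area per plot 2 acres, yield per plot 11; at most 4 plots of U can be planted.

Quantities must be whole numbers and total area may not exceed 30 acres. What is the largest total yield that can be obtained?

This is a bounded integer knapsack.
Take 3×L, 5×K, and 4×U: area 30 ≤ 30, yield 3·5 + 5·4 + 4·11 = 79.
U has the best ratio (11/2) and is taken to its limit of 4; remaining capacity is filled optimally with the others.

79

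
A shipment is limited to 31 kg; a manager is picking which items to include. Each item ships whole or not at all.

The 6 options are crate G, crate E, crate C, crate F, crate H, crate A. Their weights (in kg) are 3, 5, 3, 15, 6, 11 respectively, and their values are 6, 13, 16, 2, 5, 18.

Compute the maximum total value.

crate G + crate E + crate C + crate A: weight 3 + 5 + 3 + 11 = 22 ≤ 31, value 6 + 13 + 16 + 18 = 53.
crate E + crate C + crate H + crate A: weight 5 + 3 + 6 + 11 = 25 ≤ 31, value 13 + 16 + 5 + 18 = 52.
crate G + crate E + crate C + crate H + crate A: weight 3 + 5 + 3 + 6 + 11 = 28 ≤ 31, value 6 + 13 + 16 + 5 + 18 = 58.
Best is crate G, crate E, crate C, crate H, and crate A with total value 58.

58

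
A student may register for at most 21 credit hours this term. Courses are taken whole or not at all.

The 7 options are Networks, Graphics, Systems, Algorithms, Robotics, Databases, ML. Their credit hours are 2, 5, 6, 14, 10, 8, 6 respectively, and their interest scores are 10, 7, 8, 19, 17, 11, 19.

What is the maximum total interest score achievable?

47

Take Networks, Graphics, Databases, and ML: credit hours 2 + 5 + 8 + 6 = 21 ≤ 21, interest score 10 + 7 + 11 + 19 = 47.
No other feasible combination does better.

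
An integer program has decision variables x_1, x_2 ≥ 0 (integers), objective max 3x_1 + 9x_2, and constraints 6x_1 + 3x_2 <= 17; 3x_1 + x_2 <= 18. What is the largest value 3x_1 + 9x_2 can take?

The continuous relaxation peaks at (0, 5.67) with value 51.00; rounding to a feasible lattice point costs some objective.
(x_1,x_2)=(0,5): 6·0+3·5=15≤17, 3·0+1·5=5≤18, objective 45.
(x_1,x_2)=(0,4): 6·0+3·4=12≤17, 3·0+1·4=4≤18, objective 36.
The best lattice point is (0,5), giving 45.

45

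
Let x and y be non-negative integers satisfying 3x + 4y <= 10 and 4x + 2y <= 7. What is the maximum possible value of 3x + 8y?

16

Relaxing integrality, the LP optimum is 20.00 at (x,y) = (0, 2.5), which is not an integer point.
(x,y)=(0,2): 3·0+4·2=8≤10, 4·0+2·2=4≤7, objective 16.
(x,y)=(1,1): 3·1+4·1=7≤10, 4·1+2·1=6≤7, objective 11.
(x,y)=(0,1): 3·0+4·1=4≤10, 4·0+2·1=2≤7, objective 8.
No feasible integer point exceeds 16.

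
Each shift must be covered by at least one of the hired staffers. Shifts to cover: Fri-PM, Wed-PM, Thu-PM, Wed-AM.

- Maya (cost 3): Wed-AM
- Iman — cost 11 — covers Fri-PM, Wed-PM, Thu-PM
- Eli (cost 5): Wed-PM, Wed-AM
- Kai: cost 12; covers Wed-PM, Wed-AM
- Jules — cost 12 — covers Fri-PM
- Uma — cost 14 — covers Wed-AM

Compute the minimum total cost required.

The greedy cost-per-new-shift heuristic would pick Eli and Iman for 16, but a cheaper cover exists.
Choose Maya and Iman: together they cover Fri-PM, Wed-PM, Thu-PM, Wed-AM — every shift.
Total cost: 3 + 11 = 14.
No cover costs less than 14.

14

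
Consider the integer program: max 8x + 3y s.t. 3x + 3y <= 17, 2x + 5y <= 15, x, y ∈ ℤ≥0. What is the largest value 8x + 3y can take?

40

Relaxing integrality, the LP optimum is 45.33 at (x,y) = (5.67, 0), which is not an integer point.
(x,y)=(5,0): 3·5+3·0=15≤17, 2·5+5·0=10≤15, objective 40.
(x,y)=(4,1): 3·4+3·1=15≤17, 2·4+5·1=13≤15, objective 35.
The best lattice point is (5,0), giving 40.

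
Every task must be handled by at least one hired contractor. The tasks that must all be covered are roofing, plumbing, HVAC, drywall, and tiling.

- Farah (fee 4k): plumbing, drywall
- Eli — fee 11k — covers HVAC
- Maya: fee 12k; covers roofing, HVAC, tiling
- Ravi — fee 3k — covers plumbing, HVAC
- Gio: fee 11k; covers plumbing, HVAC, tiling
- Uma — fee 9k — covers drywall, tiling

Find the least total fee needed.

16

The greedy cost-per-new-task heuristic would pick Ravi, Farah, and Maya for 19, but a cheaper cover exists.
Choose Farah and Maya: together they cover roofing, plumbing, HVAC, drywall, tiling — every task.
Total fee: 4 + 12 = 16.
No cover costs less than 16.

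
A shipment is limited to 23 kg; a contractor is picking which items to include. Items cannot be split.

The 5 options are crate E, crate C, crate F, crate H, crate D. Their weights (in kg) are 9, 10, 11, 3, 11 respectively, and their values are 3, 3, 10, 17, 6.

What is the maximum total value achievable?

30

This is a 0-1 knapsack instance.
Allowing fractional choices, the relaxed optimum would be about 31.9, but items are indivisible.
crate E + crate H + crate D: weight 9 + 3 + 11 = 23 ≤ 23, value 3 + 17 + 6 = 26.
crate F + crate H: weight 11 + 3 = 14 ≤ 23, value 10 + 17 = 27.
crate E + crate F + crate H: weight 9 + 11 + 3 = 23 ≤ 23, value 3 + 10 + 17 = 30.
Best is crate E, crate F, and crate H with total value 30.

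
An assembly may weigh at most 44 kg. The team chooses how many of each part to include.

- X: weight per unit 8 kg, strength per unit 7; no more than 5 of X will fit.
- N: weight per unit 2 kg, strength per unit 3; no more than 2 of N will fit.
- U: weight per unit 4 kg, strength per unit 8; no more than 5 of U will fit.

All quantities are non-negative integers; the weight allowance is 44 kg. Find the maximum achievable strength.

61

This is a bounded integer knapsack.
Take 3×X and 5×U: weight 44 ≤ 44, strength 3·7 + 5·8 = 61.
U has the best ratio (8/4) and is taken to its limit of 5; remaining capacity is filled optimally with the others.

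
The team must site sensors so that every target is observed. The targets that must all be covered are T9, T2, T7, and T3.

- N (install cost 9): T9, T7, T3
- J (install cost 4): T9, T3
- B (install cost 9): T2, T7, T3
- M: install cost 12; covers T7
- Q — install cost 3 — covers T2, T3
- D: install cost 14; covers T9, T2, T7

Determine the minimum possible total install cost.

The greedy cost-per-new-target heuristic would pick Q, J, and N for 16, but a cheaper cover exists.
Choose N and Q: together they cover T9, T2, T7, T3 — every target.
Total install cost: 9 + 3 = 12.
No cover costs less than 12.

12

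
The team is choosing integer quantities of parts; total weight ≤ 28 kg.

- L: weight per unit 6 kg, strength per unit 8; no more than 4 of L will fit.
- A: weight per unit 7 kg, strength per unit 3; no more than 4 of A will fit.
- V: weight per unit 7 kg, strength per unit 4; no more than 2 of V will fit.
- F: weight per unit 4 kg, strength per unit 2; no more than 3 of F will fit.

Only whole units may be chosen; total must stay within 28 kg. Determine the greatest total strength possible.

34

L has the best ratio (8/6); taking only L gives at most 4×8 = 32 (stopped by the weight limit).
Mixing does better — 4×L and 1×F: weight 28 ≤ 28, strength 4·8 + 1·2 = 34.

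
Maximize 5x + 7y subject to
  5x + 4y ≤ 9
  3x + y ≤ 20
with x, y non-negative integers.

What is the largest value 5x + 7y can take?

14

The continuous relaxation peaks at (0, 2.25) with value 15.75; rounding to a feasible lattice point costs some objective.
(x,y)=(0,2): 5·0+4·2=8≤9, 3·0+1·2=2≤20, objective 14.
(x,y)=(1,1): 5·1+4·1=9≤9, 3·1+1·1=4≤20, objective 12.
(x,y)=(0,1): 5·0+4·1=4≤9, 3·0+1·1=1≤20, objective 7.
Maximum is 14 at (x,y)=(0,2).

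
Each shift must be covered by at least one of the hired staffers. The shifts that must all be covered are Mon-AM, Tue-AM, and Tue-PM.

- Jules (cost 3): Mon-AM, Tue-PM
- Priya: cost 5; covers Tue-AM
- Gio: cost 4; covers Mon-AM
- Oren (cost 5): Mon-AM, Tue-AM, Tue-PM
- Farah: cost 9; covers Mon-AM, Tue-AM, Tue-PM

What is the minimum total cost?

5

The greedy cost-per-new-shift heuristic would pick Jules and Priya for 8, but a cheaper cover exists.
Oren alone covers Mon-AM, Tue-AM, Tue-PM — every shift.
Total cost: 5.
No cover costs less than 5.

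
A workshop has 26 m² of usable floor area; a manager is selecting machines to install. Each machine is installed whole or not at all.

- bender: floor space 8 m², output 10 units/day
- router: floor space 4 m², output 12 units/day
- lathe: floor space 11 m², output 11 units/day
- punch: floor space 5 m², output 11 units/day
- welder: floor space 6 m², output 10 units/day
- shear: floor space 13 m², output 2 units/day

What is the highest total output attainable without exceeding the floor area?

Allowing fractional choices, the relaxed optimum would be about 46.0, but machines are indivisible.
router + lathe + punch + welder: floor space 4 + 11 + 5 + 6 = 26 ≤ 26, output 12 + 11 + 11 + 10 = 44.
bender + router + punch + welder: floor space 8 + 4 + 5 + 6 = 23 ≤ 26, output 10 + 12 + 11 + 10 = 43.
Best is router, lathe, punch, and welder with total output 44.

44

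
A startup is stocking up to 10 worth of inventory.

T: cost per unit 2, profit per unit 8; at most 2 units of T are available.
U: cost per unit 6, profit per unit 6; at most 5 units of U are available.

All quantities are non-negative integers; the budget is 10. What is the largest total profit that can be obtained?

Take 2×T and 1×U: cost 10 ≤ 10, profit 2·8 + 1·6 = 22.
T has the best ratio (8/2) and is taken to its limit of 2; remaining capacity is filled optimally with the others.

22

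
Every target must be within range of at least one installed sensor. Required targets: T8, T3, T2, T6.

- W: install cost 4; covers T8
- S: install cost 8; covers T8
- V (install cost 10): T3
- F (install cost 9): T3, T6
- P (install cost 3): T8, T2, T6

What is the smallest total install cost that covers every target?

Choose F and P: together they cover T8, T3, T2, T6 — every target.
Total install cost: 9 + 3 = 12.
No cover costs less than 12.

12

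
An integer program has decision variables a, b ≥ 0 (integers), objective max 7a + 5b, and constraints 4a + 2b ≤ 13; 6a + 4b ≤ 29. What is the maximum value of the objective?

30

The continuous relaxation peaks at (0, 6.5) with value 32.50; rounding to a feasible lattice point costs some objective.
(a,b)=(0,6) is feasible, giving 30.
(a,b)=(0,5) is feasible, giving 25.
No feasible integer point exceeds 30.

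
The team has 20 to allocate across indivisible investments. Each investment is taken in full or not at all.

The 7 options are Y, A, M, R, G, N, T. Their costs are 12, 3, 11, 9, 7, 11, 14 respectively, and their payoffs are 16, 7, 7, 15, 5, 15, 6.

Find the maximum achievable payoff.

30

Take R and N: cost 9 + 11 = 20 ≤ 20, payoff 15 + 15 = 30.
No other feasible combination does better.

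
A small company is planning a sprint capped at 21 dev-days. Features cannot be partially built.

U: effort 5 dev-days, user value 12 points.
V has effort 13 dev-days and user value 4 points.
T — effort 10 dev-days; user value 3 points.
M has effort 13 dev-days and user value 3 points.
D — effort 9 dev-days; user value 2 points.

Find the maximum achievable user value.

16

This is an integer program with binary decision variables.
U + T: effort 5 + 10 = 15 ≤ 21, user value 12 + 3 = 15.
U + V: effort 5 + 13 = 18 ≤ 21, user value 12 + 4 = 16.
Best is U and V with total user value 16.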